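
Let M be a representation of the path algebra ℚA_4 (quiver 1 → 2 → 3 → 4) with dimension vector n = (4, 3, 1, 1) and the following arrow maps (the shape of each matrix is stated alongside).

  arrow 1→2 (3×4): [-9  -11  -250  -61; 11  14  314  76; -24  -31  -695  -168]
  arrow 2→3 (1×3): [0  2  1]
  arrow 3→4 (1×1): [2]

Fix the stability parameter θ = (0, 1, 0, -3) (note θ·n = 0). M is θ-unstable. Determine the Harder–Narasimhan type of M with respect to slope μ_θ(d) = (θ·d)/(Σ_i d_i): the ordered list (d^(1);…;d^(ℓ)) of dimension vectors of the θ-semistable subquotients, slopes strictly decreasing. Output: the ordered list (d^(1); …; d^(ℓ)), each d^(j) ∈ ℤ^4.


Barcode: M ≅ I[1,1], I[1,2]^2, I[1,4]. HN layers by μ_θ (3 steps, strictly decreasing):
  μ^(1)=1; μ^(2)=0; μ^(3)=-1/2

((0, 2, 0, 0); (3, 0, 0, 0); (1, 1, 1, 1))


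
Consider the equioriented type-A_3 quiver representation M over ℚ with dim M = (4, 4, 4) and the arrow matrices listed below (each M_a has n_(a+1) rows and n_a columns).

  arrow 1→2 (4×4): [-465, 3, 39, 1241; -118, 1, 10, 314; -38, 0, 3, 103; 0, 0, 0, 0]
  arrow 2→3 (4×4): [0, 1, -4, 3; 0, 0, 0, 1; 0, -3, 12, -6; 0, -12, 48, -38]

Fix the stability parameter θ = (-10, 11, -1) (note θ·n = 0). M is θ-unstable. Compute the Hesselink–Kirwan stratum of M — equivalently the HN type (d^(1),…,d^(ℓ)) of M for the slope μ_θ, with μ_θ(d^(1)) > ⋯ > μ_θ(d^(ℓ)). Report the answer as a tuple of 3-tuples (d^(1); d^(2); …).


Via rank(M_{q-1}∘⋯∘M_p): M ≅ I[1,1], I[1,2]^2, I[1,3], I[2,3], I[3,3]^2.
μ_θ-semistable layers: μ^(1)=11; μ^(2)=5; μ^(3)=-1; μ^(4)=-10

((0, 2, 0); (0, 2, 2); (0, 0, 2); (4, 0, 0))


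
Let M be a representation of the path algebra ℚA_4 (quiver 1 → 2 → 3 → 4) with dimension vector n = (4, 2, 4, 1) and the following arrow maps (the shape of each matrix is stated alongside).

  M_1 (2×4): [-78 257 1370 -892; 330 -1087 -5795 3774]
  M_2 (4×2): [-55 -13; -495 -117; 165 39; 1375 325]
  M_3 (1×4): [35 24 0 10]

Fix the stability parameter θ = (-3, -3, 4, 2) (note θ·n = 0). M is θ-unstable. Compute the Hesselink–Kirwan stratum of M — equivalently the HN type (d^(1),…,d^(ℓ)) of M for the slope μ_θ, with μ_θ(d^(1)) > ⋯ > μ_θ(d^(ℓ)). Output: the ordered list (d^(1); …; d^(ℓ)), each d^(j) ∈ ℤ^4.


Interval decomposition of M: I[1,1]^2, I[1,2], I[1,4], I[3,3]^3.
HN type (ℓ=3): μ^(1)=4; μ^(2)=3; μ^(3)=-3

((0, 0, 3, 0); (0, 0, 1, 1); (4, 2, 0, 0))


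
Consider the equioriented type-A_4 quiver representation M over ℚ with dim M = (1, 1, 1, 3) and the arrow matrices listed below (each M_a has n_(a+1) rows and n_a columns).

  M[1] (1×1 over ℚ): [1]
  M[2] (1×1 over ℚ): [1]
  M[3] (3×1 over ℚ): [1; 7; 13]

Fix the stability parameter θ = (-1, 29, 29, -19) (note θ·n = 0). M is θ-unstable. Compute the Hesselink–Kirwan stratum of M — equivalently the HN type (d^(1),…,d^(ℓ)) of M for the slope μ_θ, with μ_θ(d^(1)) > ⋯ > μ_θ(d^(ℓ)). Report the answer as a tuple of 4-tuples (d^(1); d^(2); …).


Via rank(M_{q-1}∘⋯∘M_p): M ≅ I[1,4], I[4,4]^2.
μ_θ-semistable layers: μ^(1)=13; μ^(2)=-1; μ^(3)=-19

((0, 1, 1, 1); (1, 0, 0, 0); (0, 0, 0, 2))


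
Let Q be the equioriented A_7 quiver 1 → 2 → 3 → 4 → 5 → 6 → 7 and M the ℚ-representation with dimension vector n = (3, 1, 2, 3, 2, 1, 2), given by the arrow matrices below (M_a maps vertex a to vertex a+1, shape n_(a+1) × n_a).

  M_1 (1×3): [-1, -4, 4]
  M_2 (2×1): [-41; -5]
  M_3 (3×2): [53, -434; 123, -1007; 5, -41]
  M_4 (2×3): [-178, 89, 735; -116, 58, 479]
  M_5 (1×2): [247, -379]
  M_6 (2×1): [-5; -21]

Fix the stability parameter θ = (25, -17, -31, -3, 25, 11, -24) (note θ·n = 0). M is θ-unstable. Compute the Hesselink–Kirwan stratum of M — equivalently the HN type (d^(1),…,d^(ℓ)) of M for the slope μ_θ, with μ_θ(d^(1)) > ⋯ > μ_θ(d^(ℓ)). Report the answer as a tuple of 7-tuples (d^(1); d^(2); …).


Via rank(M_{q-1}∘⋯∘M_p): M ≅ I[1,1]^2, I[1,7], I[3,5], I[4,4], I[7,7].
μ_θ-semistable layers: μ^(1)=25; μ^(2)=4; μ^(3)=-3; μ^(4)=-23/3; μ^(5)=-24; μ^(6)=-31

((2, 0, 0, 0, 1, 0, 0); (0, 0, 0, 0, 1, 1, 1); (0, 0, 0, 3, 0, 0, 0); (1, 1, 1, 0, 0, 0, 0); (0, 0, 0, 0, 0, 0, 1); (0, 0, 1, 0, 0, 0, 0))


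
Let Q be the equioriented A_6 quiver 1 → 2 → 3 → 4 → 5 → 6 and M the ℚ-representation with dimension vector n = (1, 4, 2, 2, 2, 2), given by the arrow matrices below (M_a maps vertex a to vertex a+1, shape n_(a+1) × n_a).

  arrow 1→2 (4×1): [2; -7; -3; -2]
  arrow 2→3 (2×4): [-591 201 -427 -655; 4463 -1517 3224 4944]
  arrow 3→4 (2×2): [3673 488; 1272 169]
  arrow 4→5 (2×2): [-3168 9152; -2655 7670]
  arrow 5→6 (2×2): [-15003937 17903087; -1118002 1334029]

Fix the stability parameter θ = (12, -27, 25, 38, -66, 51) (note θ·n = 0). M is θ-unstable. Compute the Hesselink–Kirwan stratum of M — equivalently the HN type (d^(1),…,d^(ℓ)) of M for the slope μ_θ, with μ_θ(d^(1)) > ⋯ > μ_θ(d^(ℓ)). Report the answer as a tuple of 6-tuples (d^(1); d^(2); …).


Barcode: M ≅ I[1,4], I[2,2]^2, I[2,6], I[5,6]. HN layers by μ_θ (7 steps, strictly decreasing):
  μ^(1)=51; μ^(2)=38; μ^(3)=25; μ^(4)=-1; μ^(5)=-15/2; μ^(6)=-27; μ^(7)=-66

((0, 0, 0, 0, 0, 2); (0, 0, 0, 1, 0, 0); (0, 0, 1, 0, 0, 0); (0, 0, 1, 1, 1, 0); (1, 1, 0, 0, 0, 0); (0, 3, 0, 0, 0, 0); (0, 0, 0, 0, 1, 0))


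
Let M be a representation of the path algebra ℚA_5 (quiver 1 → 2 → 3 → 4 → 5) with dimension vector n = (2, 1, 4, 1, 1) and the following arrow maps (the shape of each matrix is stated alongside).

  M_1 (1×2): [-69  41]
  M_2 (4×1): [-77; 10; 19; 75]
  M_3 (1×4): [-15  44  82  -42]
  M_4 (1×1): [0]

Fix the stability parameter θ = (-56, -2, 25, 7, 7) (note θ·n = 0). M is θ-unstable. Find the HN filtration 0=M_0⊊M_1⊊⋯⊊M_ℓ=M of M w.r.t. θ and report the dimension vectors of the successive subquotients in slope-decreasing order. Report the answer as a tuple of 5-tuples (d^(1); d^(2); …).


Barcode: M ≅ I[1,1], I[1,4], I[3,3]^3, I[5,5]. HN layers by μ_θ (5 steps, strictly decreasing):
  μ^(1)=25; μ^(2)=16; μ^(3)=7; μ^(4)=-2; μ^(5)=-56

((0, 0, 3, 0, 0); (0, 0, 1, 1, 0); (0, 0, 0, 0, 1); (0, 1, 0, 0, 0); (2, 0, 0, 0, 0))


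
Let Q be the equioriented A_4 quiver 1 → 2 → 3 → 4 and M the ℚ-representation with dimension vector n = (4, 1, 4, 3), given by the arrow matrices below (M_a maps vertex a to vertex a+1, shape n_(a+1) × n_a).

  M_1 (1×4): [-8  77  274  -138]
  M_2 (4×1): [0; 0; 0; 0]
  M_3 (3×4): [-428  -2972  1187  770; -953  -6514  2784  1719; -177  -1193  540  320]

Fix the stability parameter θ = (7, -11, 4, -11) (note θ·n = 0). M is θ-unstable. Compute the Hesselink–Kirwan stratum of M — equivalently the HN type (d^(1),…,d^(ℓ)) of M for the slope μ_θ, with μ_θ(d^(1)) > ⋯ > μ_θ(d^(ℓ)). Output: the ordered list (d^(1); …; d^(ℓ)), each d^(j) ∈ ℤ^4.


Interval decomposition of M: I[1,1]^3, I[1,2], I[3,3], I[3,4]^3.
HN type (ℓ=4): μ^(1)=7; μ^(2)=4; μ^(3)=-2; μ^(4)=-7/2

((3, 0, 0, 0); (0, 0, 1, 0); (1, 1, 0, 0); (0, 0, 3, 3))


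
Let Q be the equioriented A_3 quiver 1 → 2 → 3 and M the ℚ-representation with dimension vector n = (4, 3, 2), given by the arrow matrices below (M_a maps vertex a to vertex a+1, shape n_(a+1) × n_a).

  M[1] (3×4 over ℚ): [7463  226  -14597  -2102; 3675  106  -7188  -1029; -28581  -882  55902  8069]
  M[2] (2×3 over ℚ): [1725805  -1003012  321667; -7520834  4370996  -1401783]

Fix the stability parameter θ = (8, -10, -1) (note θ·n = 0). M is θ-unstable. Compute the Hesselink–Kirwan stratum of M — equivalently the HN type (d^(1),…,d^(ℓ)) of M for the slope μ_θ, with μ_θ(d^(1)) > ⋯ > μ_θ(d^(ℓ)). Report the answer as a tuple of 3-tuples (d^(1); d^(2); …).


Barcode: M ≅ I[1,1], I[1,2], I[1,3]^2. HN layers by μ_θ (2 steps, strictly decreasing):
  μ^(1)=8; μ^(2)=-1

((1, 0, 0); (3, 3, 2))


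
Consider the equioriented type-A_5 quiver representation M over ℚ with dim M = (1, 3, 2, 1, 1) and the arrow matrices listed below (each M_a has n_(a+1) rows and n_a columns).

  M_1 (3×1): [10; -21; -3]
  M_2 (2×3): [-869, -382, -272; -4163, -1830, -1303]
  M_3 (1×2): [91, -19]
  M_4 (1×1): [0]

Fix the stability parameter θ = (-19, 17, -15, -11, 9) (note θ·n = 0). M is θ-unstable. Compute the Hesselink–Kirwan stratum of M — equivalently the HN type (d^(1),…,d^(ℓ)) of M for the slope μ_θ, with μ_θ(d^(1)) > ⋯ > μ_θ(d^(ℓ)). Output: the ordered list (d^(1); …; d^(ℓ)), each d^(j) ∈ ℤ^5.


Interval decomposition of M: I[1,4], I[2,2], I[2,3], I[5,5].
HN type (ℓ=5): μ^(1)=17; μ^(2)=9; μ^(3)=1; μ^(4)=-3; μ^(5)=-19

((0, 1, 0, 0, 0); (0, 0, 0, 0, 1); (0, 1, 1, 0, 0); (0, 1, 1, 1, 0); (1, 0, 0, 0, 0))


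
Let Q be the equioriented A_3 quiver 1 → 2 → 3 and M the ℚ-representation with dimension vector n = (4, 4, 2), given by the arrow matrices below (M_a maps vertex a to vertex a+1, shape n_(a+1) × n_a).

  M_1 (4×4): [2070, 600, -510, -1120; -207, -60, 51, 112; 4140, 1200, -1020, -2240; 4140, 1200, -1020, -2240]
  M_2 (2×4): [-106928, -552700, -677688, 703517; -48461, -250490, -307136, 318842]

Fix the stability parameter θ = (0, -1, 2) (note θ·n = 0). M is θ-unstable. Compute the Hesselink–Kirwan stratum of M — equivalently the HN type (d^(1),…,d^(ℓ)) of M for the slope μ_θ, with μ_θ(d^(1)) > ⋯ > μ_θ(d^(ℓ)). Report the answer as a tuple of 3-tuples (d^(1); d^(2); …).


Interval decomposition of M: I[1,1]^3, I[1,2], I[2,2], I[2,3]^2.
HN type (ℓ=4): μ^(1)=2; μ^(2)=0; μ^(3)=-1/2; μ^(4)=-1

((0, 0, 2); (3, 0, 0); (1, 1, 0); (0, 3, 0))


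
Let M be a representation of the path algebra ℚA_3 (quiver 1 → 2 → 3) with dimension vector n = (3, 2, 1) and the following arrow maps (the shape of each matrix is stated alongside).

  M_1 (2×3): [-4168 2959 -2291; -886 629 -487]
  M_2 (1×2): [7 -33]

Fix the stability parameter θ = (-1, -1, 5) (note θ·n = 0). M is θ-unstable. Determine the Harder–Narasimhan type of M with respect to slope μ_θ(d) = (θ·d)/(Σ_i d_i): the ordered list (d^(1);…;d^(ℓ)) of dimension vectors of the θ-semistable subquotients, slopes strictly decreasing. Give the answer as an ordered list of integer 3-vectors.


Via rank(M_{q-1}∘⋯∘M_p): M ≅ I[1,1], I[1,2], I[1,3].
μ_θ-semistable layers: μ^(1)=5; μ^(2)=-1

((0, 0, 1); (3, 2, 0))


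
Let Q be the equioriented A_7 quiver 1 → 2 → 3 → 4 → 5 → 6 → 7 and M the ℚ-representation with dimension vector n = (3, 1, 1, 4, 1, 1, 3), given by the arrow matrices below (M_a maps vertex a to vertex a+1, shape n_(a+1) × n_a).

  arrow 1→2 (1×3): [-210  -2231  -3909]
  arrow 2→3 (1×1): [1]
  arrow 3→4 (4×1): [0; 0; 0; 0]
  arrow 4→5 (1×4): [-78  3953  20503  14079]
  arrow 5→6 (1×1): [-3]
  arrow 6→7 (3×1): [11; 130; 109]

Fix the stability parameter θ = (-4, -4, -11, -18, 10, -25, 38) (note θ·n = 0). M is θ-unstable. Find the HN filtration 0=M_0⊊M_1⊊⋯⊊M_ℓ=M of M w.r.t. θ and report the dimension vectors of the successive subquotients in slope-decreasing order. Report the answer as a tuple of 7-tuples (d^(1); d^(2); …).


Barcode: M ≅ I[1,1]^2, I[1,3], I[4,4]^3, I[4,7], I[7,7]^2. HN layers by μ_θ (5 steps, strictly decreasing):
  μ^(1)=38; μ^(2)=-4; μ^(3)=-19/3; μ^(4)=-15/2; μ^(5)=-18

((0, 0, 0, 0, 0, 0, 3); (2, 0, 0, 0, 0, 0, 0); (1, 1, 1, 0, 0, 0, 0); (0, 0, 0, 0, 1, 1, 0); (0, 0, 0, 4, 0, 0, 0))


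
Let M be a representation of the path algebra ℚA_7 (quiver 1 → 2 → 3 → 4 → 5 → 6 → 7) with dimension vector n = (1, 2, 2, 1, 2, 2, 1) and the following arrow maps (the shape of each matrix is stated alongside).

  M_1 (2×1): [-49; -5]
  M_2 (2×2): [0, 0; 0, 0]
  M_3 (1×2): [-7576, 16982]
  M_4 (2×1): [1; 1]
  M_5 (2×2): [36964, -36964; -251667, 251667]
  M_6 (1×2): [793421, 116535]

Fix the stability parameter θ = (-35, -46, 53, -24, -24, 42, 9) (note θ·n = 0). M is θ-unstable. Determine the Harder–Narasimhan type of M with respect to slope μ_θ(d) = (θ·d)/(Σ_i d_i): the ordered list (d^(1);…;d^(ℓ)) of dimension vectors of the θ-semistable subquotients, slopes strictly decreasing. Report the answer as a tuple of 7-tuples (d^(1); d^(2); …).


Barcode: M ≅ I[1,2], I[2,2], I[3,3], I[3,5], I[5,7], I[6,6]. HN layers by μ_θ (7 steps, strictly decreasing):
  μ^(1)=53; μ^(2)=42; μ^(3)=51/2; μ^(4)=5/3; μ^(5)=-24; μ^(6)=-81/2; μ^(7)=-46

((0, 0, 1, 0, 0, 0, 0); (0, 0, 0, 0, 0, 1, 0); (0, 0, 0, 0, 0, 1, 1); (0, 0, 1, 1, 1, 0, 0); (0, 0, 0, 0, 1, 0, 0); (1, 1, 0, 0, 0, 0, 0); (0, 1, 0, 0, 0, 0, 0))


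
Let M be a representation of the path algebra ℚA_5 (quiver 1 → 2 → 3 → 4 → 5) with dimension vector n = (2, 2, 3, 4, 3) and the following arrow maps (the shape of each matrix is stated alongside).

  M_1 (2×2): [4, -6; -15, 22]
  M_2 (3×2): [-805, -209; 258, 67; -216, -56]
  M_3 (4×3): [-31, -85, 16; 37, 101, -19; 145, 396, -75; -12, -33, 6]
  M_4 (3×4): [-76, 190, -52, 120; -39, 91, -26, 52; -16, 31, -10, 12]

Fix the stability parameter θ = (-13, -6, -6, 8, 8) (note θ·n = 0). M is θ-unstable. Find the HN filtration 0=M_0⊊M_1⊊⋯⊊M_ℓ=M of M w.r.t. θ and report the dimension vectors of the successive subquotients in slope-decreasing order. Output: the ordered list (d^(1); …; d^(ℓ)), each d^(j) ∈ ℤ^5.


Barcode: M ≅ I[1,5]^2, I[3,4], I[4,4], I[5,5]. HN layers by μ_θ (3 steps, strictly decreasing):
  μ^(1)=8; μ^(2)=-6; μ^(3)=-13

((0, 0, 0, 4, 3); (0, 2, 3, 0, 0); (2, 0, 0, 0, 0))


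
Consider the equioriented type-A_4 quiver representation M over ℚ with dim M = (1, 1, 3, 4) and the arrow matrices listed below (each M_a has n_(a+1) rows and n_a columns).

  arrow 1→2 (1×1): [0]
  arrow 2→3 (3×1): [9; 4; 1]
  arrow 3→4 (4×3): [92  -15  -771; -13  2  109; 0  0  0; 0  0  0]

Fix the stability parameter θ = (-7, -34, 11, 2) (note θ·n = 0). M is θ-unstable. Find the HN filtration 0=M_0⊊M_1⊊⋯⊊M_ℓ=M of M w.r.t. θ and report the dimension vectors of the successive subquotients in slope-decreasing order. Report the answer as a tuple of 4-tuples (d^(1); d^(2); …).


Interval decomposition of M: I[1,1], I[2,4], I[3,3], I[3,4], I[4,4]^2.
HN type (ℓ=5): μ^(1)=11; μ^(2)=13/2; μ^(3)=2; μ^(4)=-7; μ^(5)=-34

((0, 0, 1, 0); (0, 0, 2, 2); (0, 0, 0, 2); (1, 0, 0, 0); (0, 1, 0, 0))


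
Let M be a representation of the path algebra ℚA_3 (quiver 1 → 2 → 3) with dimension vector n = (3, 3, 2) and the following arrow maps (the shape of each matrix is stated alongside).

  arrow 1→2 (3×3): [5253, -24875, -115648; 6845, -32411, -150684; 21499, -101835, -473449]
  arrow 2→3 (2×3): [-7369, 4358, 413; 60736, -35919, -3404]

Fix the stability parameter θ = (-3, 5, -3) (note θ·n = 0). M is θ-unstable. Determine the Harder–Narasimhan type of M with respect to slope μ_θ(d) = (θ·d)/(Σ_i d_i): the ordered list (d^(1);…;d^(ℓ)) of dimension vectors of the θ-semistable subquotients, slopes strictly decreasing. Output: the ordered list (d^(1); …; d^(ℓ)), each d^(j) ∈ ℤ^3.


Interval decomposition of M: I[1,1], I[1,3]^2, I[2,2].
HN type (ℓ=3): μ^(1)=5; μ^(2)=1; μ^(3)=-3

((0, 1, 0); (0, 2, 2); (3, 0, 0))


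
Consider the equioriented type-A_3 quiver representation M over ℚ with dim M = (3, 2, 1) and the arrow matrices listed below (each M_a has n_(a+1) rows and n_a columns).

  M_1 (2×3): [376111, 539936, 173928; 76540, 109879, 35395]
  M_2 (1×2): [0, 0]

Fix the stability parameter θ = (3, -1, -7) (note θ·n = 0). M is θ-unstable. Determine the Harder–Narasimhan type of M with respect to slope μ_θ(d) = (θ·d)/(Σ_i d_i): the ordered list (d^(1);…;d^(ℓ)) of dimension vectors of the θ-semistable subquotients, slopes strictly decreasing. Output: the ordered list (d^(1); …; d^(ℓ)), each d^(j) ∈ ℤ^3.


Via rank(M_{q-1}∘⋯∘M_p): M ≅ I[1,1], I[1,2]^2, I[3,3].
μ_θ-semistable layers: μ^(1)=3; μ^(2)=1; μ^(3)=-7

((1, 0, 0); (2, 2, 0); (0, 0, 1))


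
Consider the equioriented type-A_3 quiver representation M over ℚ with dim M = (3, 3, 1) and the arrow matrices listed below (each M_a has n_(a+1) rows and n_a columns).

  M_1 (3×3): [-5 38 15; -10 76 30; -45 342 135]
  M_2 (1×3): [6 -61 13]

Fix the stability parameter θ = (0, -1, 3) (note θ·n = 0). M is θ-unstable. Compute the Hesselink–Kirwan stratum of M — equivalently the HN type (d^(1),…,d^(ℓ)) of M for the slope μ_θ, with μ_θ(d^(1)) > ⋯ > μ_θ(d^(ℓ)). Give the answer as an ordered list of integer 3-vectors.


Via rank(M_{q-1}∘⋯∘M_p): M ≅ I[1,1]^2, I[1,3], I[2,2]^2.
μ_θ-semistable layers: μ^(1)=3; μ^(2)=0; μ^(3)=-1/2; μ^(4)=-1

((0, 0, 1); (2, 0, 0); (1, 1, 0); (0, 2, 0))


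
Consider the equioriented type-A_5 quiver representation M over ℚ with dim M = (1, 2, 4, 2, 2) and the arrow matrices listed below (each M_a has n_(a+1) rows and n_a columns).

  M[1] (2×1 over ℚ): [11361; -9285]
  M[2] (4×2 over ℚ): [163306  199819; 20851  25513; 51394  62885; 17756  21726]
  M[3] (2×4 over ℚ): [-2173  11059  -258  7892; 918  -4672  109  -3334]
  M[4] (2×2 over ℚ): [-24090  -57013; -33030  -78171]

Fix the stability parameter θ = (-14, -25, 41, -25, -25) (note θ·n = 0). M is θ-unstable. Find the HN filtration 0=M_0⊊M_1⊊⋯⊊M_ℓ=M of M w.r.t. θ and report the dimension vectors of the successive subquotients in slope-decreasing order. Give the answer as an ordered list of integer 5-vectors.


Barcode: M ≅ I[1,5], I[2,4], I[3,3]^2, I[5,5]. HN layers by μ_θ (5 steps, strictly decreasing):
  μ^(1)=41; μ^(2)=8; μ^(3)=-3; μ^(4)=-39/2; μ^(5)=-25

((0, 0, 2, 0, 0); (0, 0, 1, 1, 0); (0, 0, 1, 1, 1); (1, 1, 0, 0, 0); (0, 1, 0, 0, 1))


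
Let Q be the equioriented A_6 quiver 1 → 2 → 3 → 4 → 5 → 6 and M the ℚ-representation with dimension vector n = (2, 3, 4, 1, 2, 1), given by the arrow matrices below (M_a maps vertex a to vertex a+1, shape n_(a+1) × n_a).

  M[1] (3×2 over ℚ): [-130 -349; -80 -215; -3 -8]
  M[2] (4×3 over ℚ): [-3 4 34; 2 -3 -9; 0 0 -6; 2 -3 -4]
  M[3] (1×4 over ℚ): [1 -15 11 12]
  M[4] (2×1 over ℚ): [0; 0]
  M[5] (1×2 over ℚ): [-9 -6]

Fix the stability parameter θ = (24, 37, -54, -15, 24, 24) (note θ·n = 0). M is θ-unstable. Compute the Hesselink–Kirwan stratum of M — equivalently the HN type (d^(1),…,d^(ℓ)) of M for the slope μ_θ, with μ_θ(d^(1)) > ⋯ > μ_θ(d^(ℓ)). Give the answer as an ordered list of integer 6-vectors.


Barcode: M ≅ I[1,3], I[1,4], I[2,3], I[3,3], I[5,5], I[5,6]. HN layers by μ_θ (5 steps, strictly decreasing):
  μ^(1)=24; μ^(2)=7/3; μ^(3)=-2; μ^(4)=-17/2; μ^(5)=-54

((0, 0, 0, 0, 2, 1); (1, 1, 1, 0, 0, 0); (1, 1, 1, 1, 0, 0); (0, 1, 1, 0, 0, 0); (0, 0, 1, 0, 0, 0))


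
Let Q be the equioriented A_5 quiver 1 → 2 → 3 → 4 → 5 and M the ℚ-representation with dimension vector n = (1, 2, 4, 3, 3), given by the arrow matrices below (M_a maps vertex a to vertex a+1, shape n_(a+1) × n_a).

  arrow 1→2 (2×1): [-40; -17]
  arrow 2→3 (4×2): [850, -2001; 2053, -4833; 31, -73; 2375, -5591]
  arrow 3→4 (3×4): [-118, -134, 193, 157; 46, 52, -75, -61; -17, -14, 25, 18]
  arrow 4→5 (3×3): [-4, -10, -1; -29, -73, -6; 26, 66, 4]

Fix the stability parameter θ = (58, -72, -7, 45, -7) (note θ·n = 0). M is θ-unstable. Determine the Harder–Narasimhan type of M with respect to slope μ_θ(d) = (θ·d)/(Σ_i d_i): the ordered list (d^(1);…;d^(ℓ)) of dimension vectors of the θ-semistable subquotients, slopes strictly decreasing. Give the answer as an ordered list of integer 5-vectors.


Interval decomposition of M: I[1,5], I[2,5], I[3,3], I[3,4], I[5,5].
HN type (ℓ=4): μ^(1)=45; μ^(2)=19; μ^(3)=-7; μ^(4)=-72

((0, 0, 0, 1, 0); (0, 0, 0, 2, 2); (1, 1, 4, 0, 1); (0, 1, 0, 0, 0))


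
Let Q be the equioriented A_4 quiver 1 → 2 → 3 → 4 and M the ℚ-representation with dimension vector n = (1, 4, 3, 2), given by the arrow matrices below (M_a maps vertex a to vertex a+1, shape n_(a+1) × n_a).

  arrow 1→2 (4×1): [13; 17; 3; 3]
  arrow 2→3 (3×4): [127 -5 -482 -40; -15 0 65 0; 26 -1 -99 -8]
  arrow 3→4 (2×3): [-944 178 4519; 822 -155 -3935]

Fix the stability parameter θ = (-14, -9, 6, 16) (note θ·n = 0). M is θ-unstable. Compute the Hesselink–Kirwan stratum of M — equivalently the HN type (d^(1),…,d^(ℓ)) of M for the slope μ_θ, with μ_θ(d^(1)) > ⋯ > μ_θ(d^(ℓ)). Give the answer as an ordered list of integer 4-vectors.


Barcode: M ≅ I[1,2], I[2,2], I[2,4]^2, I[3,3]. HN layers by μ_θ (4 steps, strictly decreasing):
  μ^(1)=16; μ^(2)=6; μ^(3)=-9; μ^(4)=-14

((0, 0, 0, 2); (0, 0, 3, 0); (0, 4, 0, 0); (1, 0, 0, 0))


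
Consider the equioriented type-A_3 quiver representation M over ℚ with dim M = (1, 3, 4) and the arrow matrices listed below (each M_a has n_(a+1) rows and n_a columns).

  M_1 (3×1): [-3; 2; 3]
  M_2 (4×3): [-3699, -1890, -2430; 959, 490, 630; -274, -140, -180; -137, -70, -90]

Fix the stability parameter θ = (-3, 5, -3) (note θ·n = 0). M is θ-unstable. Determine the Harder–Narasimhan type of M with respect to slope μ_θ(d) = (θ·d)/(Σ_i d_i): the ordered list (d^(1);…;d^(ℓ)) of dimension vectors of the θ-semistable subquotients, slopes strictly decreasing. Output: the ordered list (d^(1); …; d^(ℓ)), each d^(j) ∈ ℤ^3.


Interval decomposition of M: I[1,3], I[2,2]^2, I[3,3]^3.
HN type (ℓ=3): μ^(1)=5; μ^(2)=1; μ^(3)=-3

((0, 2, 0); (0, 1, 1); (1, 0, 3))


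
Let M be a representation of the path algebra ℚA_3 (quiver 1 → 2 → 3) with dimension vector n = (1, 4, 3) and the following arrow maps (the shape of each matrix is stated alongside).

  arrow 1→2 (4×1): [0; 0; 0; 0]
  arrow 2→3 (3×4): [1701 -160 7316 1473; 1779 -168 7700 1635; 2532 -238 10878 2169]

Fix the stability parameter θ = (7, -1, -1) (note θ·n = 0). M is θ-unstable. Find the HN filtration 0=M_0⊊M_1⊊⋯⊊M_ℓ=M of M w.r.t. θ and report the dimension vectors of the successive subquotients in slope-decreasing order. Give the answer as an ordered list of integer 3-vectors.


Barcode: M ≅ I[1,1], I[2,2]^2, I[2,3]^2, I[3,3]. HN layers by μ_θ (2 steps, strictly decreasing):
  μ^(1)=7; μ^(2)=-1

((1, 0, 0); (0, 4, 3))


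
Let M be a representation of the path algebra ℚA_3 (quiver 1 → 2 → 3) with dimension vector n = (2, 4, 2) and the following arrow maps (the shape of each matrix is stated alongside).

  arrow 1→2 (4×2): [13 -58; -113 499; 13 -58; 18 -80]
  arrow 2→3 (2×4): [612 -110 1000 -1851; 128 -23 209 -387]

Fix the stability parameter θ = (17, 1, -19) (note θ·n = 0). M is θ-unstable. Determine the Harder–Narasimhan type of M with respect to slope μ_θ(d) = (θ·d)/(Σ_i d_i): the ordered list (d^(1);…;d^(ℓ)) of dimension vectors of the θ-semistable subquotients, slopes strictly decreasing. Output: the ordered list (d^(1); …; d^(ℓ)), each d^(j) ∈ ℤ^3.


Barcode: M ≅ I[1,2], I[1,3], I[2,2], I[2,3]. HN layers by μ_θ (4 steps, strictly decreasing):
  μ^(1)=9; μ^(2)=1; μ^(3)=-1/3; μ^(4)=-9

((1, 1, 0); (0, 1, 0); (1, 1, 1); (0, 1, 1))


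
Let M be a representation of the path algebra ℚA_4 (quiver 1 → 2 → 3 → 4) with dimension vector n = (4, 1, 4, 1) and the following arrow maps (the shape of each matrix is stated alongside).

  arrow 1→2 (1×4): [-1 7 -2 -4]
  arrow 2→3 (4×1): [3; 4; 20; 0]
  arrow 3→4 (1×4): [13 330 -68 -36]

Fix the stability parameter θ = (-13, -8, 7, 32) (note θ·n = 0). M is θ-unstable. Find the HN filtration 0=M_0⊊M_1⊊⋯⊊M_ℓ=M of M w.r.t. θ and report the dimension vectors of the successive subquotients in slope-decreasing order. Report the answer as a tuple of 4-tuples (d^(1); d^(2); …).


Interval decomposition of M: I[1,1]^3, I[1,4], I[3,3]^3.
HN type (ℓ=4): μ^(1)=32; μ^(2)=7; μ^(3)=-8; μ^(4)=-13

((0, 0, 0, 1); (0, 0, 4, 0); (0, 1, 0, 0); (4, 0, 0, 0))


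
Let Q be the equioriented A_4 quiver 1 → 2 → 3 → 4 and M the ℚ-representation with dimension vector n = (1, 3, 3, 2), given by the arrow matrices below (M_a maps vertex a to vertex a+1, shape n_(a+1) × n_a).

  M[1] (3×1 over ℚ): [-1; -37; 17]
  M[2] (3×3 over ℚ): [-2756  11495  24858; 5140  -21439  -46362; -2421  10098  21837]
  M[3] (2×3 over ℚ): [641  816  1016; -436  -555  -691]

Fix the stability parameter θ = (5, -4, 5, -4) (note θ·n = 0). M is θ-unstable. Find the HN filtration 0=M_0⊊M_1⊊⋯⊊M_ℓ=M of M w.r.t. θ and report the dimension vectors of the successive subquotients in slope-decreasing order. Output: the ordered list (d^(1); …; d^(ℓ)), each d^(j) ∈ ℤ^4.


Interval decomposition of M: I[1,4], I[2,2], I[2,4], I[3,3].
HN type (ℓ=3): μ^(1)=5; μ^(2)=1/2; μ^(3)=-4

((0, 0, 1, 0); (1, 1, 2, 2); (0, 2, 0, 0))


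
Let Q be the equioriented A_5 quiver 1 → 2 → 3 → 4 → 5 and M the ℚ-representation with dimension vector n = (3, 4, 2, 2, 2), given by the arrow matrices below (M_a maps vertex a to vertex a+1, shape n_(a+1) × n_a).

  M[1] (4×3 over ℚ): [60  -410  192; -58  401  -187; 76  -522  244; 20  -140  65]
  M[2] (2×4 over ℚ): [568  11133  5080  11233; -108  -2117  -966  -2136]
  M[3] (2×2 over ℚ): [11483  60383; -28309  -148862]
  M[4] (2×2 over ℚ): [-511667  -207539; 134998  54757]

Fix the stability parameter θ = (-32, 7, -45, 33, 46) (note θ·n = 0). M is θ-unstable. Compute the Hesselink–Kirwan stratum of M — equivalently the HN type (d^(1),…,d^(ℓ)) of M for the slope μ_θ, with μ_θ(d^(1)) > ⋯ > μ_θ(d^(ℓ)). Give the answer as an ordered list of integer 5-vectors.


Barcode: M ≅ I[1,1], I[1,5]^2, I[2,2]^2. HN layers by μ_θ (5 steps, strictly decreasing):
  μ^(1)=46; μ^(2)=33; μ^(3)=7; μ^(4)=-19; μ^(5)=-32

((0, 0, 0, 0, 2); (0, 0, 0, 2, 0); (0, 2, 0, 0, 0); (0, 2, 2, 0, 0); (3, 0, 0, 0, 0))


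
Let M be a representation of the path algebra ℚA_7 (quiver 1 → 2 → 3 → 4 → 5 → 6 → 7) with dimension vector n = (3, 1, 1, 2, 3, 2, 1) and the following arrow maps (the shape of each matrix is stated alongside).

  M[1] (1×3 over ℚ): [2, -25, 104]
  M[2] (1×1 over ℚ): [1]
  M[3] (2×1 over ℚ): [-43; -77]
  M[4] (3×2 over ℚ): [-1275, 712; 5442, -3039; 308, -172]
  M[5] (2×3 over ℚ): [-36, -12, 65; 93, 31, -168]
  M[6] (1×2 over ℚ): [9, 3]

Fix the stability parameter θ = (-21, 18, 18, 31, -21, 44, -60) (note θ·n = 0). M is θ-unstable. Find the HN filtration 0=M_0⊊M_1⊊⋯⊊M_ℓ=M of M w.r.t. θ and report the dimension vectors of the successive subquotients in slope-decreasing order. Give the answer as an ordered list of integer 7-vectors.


Barcode: M ≅ I[1,1]^2, I[1,5], I[4,7], I[5,6]. HN layers by μ_θ (4 steps, strictly decreasing):
  μ^(1)=44; μ^(2)=23/2; μ^(3)=-3/2; μ^(4)=-21

((0, 0, 0, 0, 0, 1, 0); (0, 1, 1, 1, 1, 0, 0); (0, 0, 0, 1, 1, 1, 1); (3, 0, 0, 0, 1, 0, 0))


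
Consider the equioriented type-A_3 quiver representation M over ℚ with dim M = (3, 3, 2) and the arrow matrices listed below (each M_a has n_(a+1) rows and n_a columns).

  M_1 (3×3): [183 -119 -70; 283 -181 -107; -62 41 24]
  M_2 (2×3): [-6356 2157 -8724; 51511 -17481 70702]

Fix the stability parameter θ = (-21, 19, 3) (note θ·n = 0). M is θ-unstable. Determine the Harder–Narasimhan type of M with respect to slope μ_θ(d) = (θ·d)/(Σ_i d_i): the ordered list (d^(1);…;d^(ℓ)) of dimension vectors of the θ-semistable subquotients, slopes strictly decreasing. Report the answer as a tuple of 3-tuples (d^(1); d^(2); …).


Barcode: M ≅ I[1,2], I[1,3]^2. HN layers by μ_θ (3 steps, strictly decreasing):
  μ^(1)=19; μ^(2)=11; μ^(3)=-21

((0, 1, 0); (0, 2, 2); (3, 0, 0))


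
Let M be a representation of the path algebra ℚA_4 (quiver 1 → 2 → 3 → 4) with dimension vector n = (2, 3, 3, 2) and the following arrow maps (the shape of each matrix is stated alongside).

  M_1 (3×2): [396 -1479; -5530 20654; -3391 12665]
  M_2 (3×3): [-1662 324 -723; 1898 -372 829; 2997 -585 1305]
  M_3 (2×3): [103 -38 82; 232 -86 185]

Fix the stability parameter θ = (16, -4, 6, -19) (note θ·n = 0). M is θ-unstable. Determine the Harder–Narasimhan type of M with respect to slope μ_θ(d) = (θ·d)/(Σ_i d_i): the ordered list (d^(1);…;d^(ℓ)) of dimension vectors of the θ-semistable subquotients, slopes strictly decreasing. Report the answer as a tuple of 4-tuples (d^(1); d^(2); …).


Interval decomposition of M: I[1,4]^2, I[2,2], I[3,3].
HN type (ℓ=3): μ^(1)=6; μ^(2)=-1/4; μ^(3)=-4

((0, 0, 1, 0); (2, 2, 2, 2); (0, 1, 0, 0))


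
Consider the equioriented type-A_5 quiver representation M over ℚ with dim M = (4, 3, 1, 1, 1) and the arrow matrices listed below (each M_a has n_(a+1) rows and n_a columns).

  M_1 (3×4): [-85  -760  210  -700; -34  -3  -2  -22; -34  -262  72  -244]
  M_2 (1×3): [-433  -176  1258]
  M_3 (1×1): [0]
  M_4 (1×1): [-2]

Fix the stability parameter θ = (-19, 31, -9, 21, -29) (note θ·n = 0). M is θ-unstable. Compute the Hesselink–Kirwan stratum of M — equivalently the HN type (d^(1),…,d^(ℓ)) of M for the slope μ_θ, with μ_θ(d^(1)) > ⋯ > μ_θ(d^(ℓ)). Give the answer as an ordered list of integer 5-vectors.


Barcode: M ≅ I[1,1]^2, I[1,2], I[1,3], I[2,2], I[4,5]. HN layers by μ_θ (4 steps, strictly decreasing):
  μ^(1)=31; μ^(2)=11; μ^(3)=-4; μ^(4)=-19

((0, 2, 0, 0, 0); (0, 1, 1, 0, 0); (0, 0, 0, 1, 1); (4, 0, 0, 0, 0))


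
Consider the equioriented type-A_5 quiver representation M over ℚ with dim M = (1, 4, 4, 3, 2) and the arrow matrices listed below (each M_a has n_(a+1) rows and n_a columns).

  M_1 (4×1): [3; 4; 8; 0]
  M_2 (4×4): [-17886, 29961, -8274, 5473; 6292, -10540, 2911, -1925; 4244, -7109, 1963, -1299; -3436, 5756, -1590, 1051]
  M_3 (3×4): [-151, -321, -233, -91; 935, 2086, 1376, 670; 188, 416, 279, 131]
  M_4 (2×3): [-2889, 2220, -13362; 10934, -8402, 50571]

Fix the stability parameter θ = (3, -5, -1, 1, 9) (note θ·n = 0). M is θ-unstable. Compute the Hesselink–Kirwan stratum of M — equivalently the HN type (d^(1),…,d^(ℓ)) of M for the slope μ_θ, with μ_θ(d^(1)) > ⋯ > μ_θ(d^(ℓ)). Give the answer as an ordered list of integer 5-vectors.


Interval decomposition of M: I[1,5], I[2,3], I[2,4], I[2,5].
HN type (ℓ=4): μ^(1)=9; μ^(2)=1; μ^(3)=-1; μ^(4)=-5

((0, 0, 0, 0, 2); (0, 0, 0, 3, 0); (1, 1, 4, 0, 0); (0, 3, 0, 0, 0))


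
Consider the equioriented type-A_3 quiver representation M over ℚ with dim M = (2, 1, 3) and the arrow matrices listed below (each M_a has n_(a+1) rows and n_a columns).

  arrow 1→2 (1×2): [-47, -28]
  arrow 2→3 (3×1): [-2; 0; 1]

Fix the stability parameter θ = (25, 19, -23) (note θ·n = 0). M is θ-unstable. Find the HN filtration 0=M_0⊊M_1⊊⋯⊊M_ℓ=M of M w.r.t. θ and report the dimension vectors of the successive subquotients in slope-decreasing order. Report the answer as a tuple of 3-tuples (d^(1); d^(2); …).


Barcode: M ≅ I[1,1], I[1,3], I[3,3]^2. HN layers by μ_θ (3 steps, strictly decreasing):
  μ^(1)=25; μ^(2)=7; μ^(3)=-23

((1, 0, 0); (1, 1, 1); (0, 0, 2))


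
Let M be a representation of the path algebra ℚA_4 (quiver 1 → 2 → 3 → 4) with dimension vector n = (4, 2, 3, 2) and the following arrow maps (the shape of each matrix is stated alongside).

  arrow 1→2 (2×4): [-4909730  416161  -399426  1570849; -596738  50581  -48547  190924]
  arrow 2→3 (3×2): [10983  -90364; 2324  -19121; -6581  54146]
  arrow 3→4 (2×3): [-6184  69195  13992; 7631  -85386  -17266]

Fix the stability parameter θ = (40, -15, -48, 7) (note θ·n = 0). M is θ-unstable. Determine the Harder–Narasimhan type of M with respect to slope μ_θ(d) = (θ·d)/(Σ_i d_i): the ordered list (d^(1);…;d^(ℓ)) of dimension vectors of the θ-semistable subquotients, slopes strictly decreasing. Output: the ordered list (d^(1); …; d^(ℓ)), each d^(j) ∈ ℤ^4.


Barcode: M ≅ I[1,1]^2, I[1,4]^2, I[3,3]. HN layers by μ_θ (4 steps, strictly decreasing):
  μ^(1)=40; μ^(2)=7; μ^(3)=-23/3; μ^(4)=-48

((2, 0, 0, 0); (0, 0, 0, 2); (2, 2, 2, 0); (0, 0, 1, 0))


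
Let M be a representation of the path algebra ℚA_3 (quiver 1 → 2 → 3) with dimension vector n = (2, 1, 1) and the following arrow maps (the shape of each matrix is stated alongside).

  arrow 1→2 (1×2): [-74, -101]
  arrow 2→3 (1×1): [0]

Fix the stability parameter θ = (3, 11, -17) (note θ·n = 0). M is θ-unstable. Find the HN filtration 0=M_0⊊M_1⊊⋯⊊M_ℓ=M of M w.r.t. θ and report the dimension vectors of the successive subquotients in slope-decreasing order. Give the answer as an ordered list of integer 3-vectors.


Barcode: M ≅ I[1,1], I[1,2], I[3,3]. HN layers by μ_θ (3 steps, strictly decreasing):
  μ^(1)=11; μ^(2)=3; μ^(3)=-17

((0, 1, 0); (2, 0, 0); (0, 0, 1))


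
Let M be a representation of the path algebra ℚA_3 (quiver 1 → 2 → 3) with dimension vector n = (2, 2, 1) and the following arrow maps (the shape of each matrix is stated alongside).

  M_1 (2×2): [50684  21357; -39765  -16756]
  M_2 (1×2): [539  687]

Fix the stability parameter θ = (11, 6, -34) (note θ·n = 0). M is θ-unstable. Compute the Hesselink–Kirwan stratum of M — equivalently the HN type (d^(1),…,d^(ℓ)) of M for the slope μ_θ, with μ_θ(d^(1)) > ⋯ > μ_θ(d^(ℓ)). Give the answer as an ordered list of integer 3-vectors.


Barcode: M ≅ I[1,2], I[1,3]. HN layers by μ_θ (2 steps, strictly decreasing):
  μ^(1)=17/2; μ^(2)=-17/3

((1, 1, 0); (1, 1, 1))


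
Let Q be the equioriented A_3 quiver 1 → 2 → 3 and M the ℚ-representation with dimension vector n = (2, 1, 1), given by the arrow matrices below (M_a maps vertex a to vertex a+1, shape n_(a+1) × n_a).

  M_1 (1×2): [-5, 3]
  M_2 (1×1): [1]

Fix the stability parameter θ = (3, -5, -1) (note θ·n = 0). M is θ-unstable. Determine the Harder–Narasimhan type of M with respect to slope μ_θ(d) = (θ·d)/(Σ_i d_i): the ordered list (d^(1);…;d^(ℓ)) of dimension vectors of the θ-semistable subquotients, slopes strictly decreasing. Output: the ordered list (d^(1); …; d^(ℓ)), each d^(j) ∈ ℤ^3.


Via rank(M_{q-1}∘⋯∘M_p): M ≅ I[1,1], I[1,3].
μ_θ-semistable layers: μ^(1)=3; μ^(2)=-1

((1, 0, 0); (1, 1, 1))


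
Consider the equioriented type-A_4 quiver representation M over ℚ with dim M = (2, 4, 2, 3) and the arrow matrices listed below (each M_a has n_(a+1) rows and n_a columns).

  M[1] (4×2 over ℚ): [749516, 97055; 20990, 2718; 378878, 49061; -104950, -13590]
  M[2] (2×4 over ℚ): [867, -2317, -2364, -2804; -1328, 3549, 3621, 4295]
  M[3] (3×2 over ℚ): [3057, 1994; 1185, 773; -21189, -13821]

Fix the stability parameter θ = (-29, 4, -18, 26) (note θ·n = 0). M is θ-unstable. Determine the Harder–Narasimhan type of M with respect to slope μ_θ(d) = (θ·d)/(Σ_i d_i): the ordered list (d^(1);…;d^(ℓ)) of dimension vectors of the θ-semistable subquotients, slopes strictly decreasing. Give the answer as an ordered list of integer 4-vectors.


Interval decomposition of M: I[1,2], I[1,4], I[2,2], I[2,4], I[4,4].
HN type (ℓ=4): μ^(1)=26; μ^(2)=4; μ^(3)=-7; μ^(4)=-29

((0, 0, 0, 3); (0, 2, 0, 0); (0, 2, 2, 0); (2, 0, 0, 0))


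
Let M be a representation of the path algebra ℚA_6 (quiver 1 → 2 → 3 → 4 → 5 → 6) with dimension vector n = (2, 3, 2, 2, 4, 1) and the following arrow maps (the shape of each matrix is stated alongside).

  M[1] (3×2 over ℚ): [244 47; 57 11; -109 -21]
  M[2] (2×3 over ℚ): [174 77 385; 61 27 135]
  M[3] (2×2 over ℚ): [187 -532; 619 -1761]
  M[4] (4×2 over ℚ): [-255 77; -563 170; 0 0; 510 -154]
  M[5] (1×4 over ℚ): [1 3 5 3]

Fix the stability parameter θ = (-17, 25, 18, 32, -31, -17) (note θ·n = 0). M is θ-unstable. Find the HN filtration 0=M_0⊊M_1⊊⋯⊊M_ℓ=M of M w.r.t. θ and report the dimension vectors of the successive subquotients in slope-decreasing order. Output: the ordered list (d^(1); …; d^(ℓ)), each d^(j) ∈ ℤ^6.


Via rank(M_{q-1}∘⋯∘M_p): M ≅ I[1,2], I[1,6], I[2,5], I[5,5]^2.
μ_θ-semistable layers: μ^(1)=25; μ^(2)=11; μ^(3)=27/5; μ^(4)=-17; μ^(5)=-31

((0, 1, 0, 0, 0, 0); (0, 1, 1, 1, 1, 0); (0, 1, 1, 1, 1, 1); (2, 0, 0, 0, 0, 0); (0, 0, 0, 0, 2, 0))


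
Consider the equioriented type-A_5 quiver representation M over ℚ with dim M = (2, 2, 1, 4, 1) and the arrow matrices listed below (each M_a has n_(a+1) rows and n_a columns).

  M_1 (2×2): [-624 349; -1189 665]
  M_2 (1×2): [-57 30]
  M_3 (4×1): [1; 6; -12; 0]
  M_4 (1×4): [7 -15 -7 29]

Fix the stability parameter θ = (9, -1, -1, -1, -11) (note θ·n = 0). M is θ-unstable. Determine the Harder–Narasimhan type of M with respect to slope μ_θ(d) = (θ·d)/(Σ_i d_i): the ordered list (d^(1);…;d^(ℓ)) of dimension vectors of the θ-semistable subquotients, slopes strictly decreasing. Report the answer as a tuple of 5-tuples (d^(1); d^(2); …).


Barcode: M ≅ I[1,2], I[1,5], I[4,4]^3. HN layers by μ_θ (2 steps, strictly decreasing):
  μ^(1)=4; μ^(2)=-1

((1, 1, 0, 0, 0); (1, 1, 1, 4, 1))


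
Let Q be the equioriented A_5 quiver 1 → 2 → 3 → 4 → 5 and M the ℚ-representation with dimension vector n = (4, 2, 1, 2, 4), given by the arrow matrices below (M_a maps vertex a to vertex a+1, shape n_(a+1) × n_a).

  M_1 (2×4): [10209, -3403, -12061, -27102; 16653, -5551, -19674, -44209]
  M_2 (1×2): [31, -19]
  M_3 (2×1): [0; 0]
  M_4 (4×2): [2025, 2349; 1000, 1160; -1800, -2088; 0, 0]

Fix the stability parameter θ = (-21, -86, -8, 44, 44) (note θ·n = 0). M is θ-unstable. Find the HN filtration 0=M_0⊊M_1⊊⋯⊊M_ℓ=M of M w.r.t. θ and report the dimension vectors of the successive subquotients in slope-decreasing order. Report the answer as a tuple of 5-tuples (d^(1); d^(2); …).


Barcode: M ≅ I[1,1]^2, I[1,2], I[1,3], I[4,4], I[4,5], I[5,5]^3. HN layers by μ_θ (4 steps, strictly decreasing):
  μ^(1)=44; μ^(2)=-8; μ^(3)=-21; μ^(4)=-107/2

((0, 0, 0, 2, 4); (0, 0, 1, 0, 0); (2, 0, 0, 0, 0); (2, 2, 0, 0, 0))


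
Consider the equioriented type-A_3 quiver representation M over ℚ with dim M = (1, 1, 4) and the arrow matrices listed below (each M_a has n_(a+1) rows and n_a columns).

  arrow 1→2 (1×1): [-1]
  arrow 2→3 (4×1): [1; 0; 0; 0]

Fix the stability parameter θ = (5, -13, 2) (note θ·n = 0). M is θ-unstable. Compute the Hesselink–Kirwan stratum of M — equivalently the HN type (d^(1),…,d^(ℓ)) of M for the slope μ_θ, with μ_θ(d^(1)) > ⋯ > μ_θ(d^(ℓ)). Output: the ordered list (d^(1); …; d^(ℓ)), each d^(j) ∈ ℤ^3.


Barcode: M ≅ I[1,3], I[3,3]^3. HN layers by μ_θ (2 steps, strictly decreasing):
  μ^(1)=2; μ^(2)=-4

((0, 0, 4); (1, 1, 0))


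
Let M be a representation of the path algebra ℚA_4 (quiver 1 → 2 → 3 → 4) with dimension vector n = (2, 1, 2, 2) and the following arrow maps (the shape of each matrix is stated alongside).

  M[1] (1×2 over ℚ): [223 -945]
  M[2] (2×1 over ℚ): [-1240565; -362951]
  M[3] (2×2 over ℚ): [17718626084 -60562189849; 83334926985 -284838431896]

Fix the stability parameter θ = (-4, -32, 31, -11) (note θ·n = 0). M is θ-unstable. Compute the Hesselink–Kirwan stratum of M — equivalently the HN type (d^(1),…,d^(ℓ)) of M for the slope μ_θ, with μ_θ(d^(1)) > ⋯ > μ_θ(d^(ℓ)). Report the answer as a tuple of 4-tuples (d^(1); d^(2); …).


Via rank(M_{q-1}∘⋯∘M_p): M ≅ I[1,1], I[1,4], I[3,4].
μ_θ-semistable layers: μ^(1)=10; μ^(2)=-4; μ^(3)=-18

((0, 0, 2, 2); (1, 0, 0, 0); (1, 1, 0, 0))


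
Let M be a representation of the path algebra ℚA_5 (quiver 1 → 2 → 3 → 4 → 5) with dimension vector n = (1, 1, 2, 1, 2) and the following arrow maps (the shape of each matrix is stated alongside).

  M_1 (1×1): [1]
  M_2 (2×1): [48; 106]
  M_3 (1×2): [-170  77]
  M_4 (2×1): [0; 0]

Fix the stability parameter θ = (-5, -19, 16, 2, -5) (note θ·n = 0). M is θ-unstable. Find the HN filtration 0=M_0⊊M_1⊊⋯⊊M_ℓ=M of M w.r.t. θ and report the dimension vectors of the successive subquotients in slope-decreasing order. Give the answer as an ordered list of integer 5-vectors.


Interval decomposition of M: I[1,4], I[3,3], I[5,5]^2.
HN type (ℓ=4): μ^(1)=16; μ^(2)=9; μ^(3)=-5; μ^(4)=-12

((0, 0, 1, 0, 0); (0, 0, 1, 1, 0); (0, 0, 0, 0, 2); (1, 1, 0, 0, 0))
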